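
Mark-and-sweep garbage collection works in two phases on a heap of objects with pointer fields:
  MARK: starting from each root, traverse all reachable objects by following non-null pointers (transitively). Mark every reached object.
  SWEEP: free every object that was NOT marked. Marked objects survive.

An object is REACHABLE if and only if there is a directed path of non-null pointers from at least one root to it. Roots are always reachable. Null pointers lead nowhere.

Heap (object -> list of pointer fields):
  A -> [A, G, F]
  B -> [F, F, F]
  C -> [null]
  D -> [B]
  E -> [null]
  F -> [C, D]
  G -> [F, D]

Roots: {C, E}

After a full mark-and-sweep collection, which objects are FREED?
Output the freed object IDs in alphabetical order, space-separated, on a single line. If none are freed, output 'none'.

Answer: A B D F G

Derivation:
Roots: C E
Mark C: refs=null, marked=C
Mark E: refs=null, marked=C E
Unmarked (collected): A B D F G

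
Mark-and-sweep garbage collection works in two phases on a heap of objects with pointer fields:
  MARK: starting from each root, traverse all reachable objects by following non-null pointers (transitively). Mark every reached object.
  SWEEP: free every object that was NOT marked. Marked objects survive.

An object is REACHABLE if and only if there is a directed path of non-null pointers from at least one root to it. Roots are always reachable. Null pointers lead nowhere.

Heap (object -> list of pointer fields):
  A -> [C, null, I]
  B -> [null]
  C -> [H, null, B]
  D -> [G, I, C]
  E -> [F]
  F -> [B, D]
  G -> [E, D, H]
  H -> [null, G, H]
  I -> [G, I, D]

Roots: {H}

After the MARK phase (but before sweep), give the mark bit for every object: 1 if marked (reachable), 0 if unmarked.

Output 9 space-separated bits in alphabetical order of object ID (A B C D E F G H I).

Roots: H
Mark H: refs=null G H, marked=H
Mark G: refs=E D H, marked=G H
Mark E: refs=F, marked=E G H
Mark D: refs=G I C, marked=D E G H
Mark F: refs=B D, marked=D E F G H
Mark I: refs=G I D, marked=D E F G H I
Mark C: refs=H null B, marked=C D E F G H I
Mark B: refs=null, marked=B C D E F G H I
Unmarked (collected): A

Answer: 0 1 1 1 1 1 1 1 1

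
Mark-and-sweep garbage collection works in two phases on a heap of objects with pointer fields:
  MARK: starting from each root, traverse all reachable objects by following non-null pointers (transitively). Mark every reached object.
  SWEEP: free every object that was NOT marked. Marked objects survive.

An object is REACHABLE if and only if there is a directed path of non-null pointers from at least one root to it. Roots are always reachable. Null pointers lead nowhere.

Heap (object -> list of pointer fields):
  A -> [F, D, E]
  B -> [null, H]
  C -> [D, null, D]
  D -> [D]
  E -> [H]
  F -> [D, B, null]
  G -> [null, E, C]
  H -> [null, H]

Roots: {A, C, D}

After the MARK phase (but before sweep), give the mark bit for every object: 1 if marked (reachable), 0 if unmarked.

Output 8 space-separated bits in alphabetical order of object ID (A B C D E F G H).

Roots: A C D
Mark A: refs=F D E, marked=A
Mark C: refs=D null D, marked=A C
Mark D: refs=D, marked=A C D
Mark F: refs=D B null, marked=A C D F
Mark E: refs=H, marked=A C D E F
Mark B: refs=null H, marked=A B C D E F
Mark H: refs=null H, marked=A B C D E F H
Unmarked (collected): G

Answer: 1 1 1 1 1 1 0 1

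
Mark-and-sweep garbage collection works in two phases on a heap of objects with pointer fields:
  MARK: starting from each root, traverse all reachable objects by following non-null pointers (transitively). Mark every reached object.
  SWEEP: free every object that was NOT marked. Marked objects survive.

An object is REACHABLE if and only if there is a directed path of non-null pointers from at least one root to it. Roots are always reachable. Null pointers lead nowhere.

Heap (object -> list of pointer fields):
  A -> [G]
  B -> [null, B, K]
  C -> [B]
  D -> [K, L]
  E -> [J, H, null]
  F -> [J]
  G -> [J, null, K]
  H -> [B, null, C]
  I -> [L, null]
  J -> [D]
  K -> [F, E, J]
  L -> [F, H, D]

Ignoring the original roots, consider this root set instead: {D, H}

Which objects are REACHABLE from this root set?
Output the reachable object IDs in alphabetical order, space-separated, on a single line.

Roots: D H
Mark D: refs=K L, marked=D
Mark H: refs=B null C, marked=D H
Mark K: refs=F E J, marked=D H K
Mark L: refs=F H D, marked=D H K L
Mark B: refs=null B K, marked=B D H K L
Mark C: refs=B, marked=B C D H K L
Mark F: refs=J, marked=B C D F H K L
Mark E: refs=J H null, marked=B C D E F H K L
Mark J: refs=D, marked=B C D E F H J K L
Unmarked (collected): A G I

Answer: B C D E F H J K L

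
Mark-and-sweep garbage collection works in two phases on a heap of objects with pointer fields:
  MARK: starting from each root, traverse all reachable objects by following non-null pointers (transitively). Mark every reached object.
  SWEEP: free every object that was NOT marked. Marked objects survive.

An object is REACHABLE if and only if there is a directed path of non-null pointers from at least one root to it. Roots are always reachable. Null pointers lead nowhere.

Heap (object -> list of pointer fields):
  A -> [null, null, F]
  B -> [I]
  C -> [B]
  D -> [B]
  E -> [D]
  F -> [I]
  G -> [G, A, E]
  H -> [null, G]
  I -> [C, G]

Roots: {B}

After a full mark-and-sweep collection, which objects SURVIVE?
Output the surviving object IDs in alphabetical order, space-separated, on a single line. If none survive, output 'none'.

Answer: A B C D E F G I

Derivation:
Roots: B
Mark B: refs=I, marked=B
Mark I: refs=C G, marked=B I
Mark C: refs=B, marked=B C I
Mark G: refs=G A E, marked=B C G I
Mark A: refs=null null F, marked=A B C G I
Mark E: refs=D, marked=A B C E G I
Mark F: refs=I, marked=A B C E F G I
Mark D: refs=B, marked=A B C D E F G I
Unmarked (collected): H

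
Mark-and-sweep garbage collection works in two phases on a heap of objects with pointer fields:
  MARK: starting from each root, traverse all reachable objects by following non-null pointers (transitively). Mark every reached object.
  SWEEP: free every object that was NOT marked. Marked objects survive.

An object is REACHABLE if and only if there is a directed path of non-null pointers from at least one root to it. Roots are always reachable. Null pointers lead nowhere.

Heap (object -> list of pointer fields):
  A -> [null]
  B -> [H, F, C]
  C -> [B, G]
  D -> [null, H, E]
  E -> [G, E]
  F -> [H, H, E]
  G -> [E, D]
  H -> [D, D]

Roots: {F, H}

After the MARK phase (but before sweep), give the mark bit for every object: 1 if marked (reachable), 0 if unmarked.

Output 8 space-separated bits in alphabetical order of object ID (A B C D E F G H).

Roots: F H
Mark F: refs=H H E, marked=F
Mark H: refs=D D, marked=F H
Mark E: refs=G E, marked=E F H
Mark D: refs=null H E, marked=D E F H
Mark G: refs=E D, marked=D E F G H
Unmarked (collected): A B C

Answer: 0 0 0 1 1 1 1 1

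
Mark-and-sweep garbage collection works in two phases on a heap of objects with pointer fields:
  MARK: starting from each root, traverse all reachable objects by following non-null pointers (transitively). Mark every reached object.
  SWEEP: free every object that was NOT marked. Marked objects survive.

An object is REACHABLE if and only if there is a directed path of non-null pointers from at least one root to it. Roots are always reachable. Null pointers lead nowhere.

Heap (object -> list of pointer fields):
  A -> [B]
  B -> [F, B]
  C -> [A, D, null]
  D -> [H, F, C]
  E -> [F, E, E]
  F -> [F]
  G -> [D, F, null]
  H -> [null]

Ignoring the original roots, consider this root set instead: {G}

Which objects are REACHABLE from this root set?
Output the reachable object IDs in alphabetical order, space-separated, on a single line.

Answer: A B C D F G H

Derivation:
Roots: G
Mark G: refs=D F null, marked=G
Mark D: refs=H F C, marked=D G
Mark F: refs=F, marked=D F G
Mark H: refs=null, marked=D F G H
Mark C: refs=A D null, marked=C D F G H
Mark A: refs=B, marked=A C D F G H
Mark B: refs=F B, marked=A B C D F G H
Unmarked (collected): E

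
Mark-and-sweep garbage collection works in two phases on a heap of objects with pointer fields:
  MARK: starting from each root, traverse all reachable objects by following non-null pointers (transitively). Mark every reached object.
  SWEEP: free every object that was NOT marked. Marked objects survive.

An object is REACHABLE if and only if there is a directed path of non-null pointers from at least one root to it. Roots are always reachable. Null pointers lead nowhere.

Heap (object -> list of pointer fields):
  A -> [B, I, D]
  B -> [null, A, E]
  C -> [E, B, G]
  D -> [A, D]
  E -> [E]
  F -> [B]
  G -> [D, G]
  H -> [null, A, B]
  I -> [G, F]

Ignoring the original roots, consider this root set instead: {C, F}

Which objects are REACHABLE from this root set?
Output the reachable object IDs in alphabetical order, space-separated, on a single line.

Roots: C F
Mark C: refs=E B G, marked=C
Mark F: refs=B, marked=C F
Mark E: refs=E, marked=C E F
Mark B: refs=null A E, marked=B C E F
Mark G: refs=D G, marked=B C E F G
Mark A: refs=B I D, marked=A B C E F G
Mark D: refs=A D, marked=A B C D E F G
Mark I: refs=G F, marked=A B C D E F G I
Unmarked (collected): H

Answer: A B C D E F G I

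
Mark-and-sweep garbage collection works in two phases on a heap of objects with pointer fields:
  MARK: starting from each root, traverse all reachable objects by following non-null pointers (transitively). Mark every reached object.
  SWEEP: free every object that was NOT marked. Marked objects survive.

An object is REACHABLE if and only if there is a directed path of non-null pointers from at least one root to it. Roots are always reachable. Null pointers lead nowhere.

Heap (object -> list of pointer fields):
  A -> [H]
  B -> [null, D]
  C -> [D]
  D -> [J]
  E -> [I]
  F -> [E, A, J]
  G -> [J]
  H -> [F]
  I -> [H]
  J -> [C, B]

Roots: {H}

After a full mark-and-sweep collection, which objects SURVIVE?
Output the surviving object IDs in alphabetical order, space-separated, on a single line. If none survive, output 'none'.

Roots: H
Mark H: refs=F, marked=H
Mark F: refs=E A J, marked=F H
Mark E: refs=I, marked=E F H
Mark A: refs=H, marked=A E F H
Mark J: refs=C B, marked=A E F H J
Mark I: refs=H, marked=A E F H I J
Mark C: refs=D, marked=A C E F H I J
Mark B: refs=null D, marked=A B C E F H I J
Mark D: refs=J, marked=A B C D E F H I J
Unmarked (collected): G

Answer: A B C D E F H I J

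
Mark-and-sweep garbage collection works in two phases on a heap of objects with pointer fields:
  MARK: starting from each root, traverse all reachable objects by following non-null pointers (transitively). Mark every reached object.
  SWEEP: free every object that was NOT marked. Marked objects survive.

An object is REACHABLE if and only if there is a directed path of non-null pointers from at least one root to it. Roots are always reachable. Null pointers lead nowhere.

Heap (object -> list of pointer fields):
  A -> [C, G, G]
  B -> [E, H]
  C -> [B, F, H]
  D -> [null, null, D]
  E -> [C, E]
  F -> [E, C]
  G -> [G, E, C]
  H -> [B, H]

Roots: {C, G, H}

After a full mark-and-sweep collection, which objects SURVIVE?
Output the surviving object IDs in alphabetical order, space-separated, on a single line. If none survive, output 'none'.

Answer: B C E F G H

Derivation:
Roots: C G H
Mark C: refs=B F H, marked=C
Mark G: refs=G E C, marked=C G
Mark H: refs=B H, marked=C G H
Mark B: refs=E H, marked=B C G H
Mark F: refs=E C, marked=B C F G H
Mark E: refs=C E, marked=B C E F G H
Unmarked (collected): A D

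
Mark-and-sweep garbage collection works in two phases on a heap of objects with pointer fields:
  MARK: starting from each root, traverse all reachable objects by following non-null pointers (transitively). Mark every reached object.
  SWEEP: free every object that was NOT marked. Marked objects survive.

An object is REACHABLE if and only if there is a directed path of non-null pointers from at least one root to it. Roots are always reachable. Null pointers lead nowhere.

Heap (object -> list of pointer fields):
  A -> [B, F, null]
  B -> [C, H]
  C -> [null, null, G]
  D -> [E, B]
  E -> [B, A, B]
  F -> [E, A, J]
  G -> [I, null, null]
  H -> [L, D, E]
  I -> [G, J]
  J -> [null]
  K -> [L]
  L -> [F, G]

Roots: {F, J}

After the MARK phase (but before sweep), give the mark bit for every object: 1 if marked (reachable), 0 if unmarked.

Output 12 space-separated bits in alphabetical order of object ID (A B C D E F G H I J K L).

Roots: F J
Mark F: refs=E A J, marked=F
Mark J: refs=null, marked=F J
Mark E: refs=B A B, marked=E F J
Mark A: refs=B F null, marked=A E F J
Mark B: refs=C H, marked=A B E F J
Mark C: refs=null null G, marked=A B C E F J
Mark H: refs=L D E, marked=A B C E F H J
Mark G: refs=I null null, marked=A B C E F G H J
Mark L: refs=F G, marked=A B C E F G H J L
Mark D: refs=E B, marked=A B C D E F G H J L
Mark I: refs=G J, marked=A B C D E F G H I J L
Unmarked (collected): K

Answer: 1 1 1 1 1 1 1 1 1 1 0 1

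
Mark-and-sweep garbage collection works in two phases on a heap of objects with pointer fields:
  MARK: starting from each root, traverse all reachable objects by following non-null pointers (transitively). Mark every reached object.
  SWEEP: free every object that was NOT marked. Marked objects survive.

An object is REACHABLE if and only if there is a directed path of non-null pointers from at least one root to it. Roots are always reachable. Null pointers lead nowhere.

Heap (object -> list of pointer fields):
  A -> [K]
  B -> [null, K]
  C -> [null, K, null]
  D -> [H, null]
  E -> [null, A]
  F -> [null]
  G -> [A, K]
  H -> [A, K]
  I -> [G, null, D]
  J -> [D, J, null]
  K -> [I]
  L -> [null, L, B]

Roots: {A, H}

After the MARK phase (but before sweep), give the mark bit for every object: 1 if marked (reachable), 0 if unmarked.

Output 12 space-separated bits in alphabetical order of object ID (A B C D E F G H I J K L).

Answer: 1 0 0 1 0 0 1 1 1 0 1 0

Derivation:
Roots: A H
Mark A: refs=K, marked=A
Mark H: refs=A K, marked=A H
Mark K: refs=I, marked=A H K
Mark I: refs=G null D, marked=A H I K
Mark G: refs=A K, marked=A G H I K
Mark D: refs=H null, marked=A D G H I K
Unmarked (collected): B C E F J L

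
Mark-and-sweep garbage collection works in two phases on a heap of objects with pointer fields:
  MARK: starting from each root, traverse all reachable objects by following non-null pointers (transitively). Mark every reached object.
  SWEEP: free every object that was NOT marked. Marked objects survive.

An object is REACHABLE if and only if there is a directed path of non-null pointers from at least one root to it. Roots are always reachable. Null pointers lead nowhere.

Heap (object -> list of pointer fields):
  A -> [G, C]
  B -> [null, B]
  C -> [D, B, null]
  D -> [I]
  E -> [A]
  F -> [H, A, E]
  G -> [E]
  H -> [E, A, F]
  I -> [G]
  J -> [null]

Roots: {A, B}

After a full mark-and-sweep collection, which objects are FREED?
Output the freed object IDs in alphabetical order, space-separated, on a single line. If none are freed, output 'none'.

Answer: F H J

Derivation:
Roots: A B
Mark A: refs=G C, marked=A
Mark B: refs=null B, marked=A B
Mark G: refs=E, marked=A B G
Mark C: refs=D B null, marked=A B C G
Mark E: refs=A, marked=A B C E G
Mark D: refs=I, marked=A B C D E G
Mark I: refs=G, marked=A B C D E G I
Unmarked (collected): F H J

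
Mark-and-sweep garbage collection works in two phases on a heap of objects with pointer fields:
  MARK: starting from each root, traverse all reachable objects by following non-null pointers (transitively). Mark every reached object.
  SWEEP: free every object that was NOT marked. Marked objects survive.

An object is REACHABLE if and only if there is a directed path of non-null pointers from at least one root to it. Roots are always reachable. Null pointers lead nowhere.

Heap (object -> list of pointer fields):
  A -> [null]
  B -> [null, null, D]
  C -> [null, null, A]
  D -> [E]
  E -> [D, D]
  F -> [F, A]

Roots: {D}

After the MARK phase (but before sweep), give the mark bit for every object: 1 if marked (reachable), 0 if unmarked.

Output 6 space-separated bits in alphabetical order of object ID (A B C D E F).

Answer: 0 0 0 1 1 0

Derivation:
Roots: D
Mark D: refs=E, marked=D
Mark E: refs=D D, marked=D E
Unmarked (collected): A B C F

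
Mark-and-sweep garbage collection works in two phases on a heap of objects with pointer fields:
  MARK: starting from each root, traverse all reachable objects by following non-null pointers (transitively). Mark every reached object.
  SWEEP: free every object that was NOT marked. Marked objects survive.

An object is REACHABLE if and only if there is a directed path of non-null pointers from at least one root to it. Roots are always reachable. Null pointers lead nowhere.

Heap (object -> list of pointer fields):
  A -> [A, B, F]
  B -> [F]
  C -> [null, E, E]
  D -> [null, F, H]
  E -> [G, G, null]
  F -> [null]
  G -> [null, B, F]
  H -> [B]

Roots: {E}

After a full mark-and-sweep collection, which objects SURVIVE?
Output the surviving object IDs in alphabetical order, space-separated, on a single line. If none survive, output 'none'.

Roots: E
Mark E: refs=G G null, marked=E
Mark G: refs=null B F, marked=E G
Mark B: refs=F, marked=B E G
Mark F: refs=null, marked=B E F G
Unmarked (collected): A C D H

Answer: B E F G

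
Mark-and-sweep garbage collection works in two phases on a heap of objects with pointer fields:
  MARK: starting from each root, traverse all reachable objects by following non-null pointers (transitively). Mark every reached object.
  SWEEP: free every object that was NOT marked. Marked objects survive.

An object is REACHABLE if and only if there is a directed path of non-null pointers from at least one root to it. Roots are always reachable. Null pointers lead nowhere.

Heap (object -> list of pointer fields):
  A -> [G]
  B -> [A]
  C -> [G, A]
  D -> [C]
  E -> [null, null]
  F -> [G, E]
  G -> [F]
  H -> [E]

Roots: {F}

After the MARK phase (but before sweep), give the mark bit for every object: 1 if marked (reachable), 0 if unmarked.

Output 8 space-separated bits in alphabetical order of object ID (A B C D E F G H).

Answer: 0 0 0 0 1 1 1 0

Derivation:
Roots: F
Mark F: refs=G E, marked=F
Mark G: refs=F, marked=F G
Mark E: refs=null null, marked=E F G
Unmarked (collected): A B C D H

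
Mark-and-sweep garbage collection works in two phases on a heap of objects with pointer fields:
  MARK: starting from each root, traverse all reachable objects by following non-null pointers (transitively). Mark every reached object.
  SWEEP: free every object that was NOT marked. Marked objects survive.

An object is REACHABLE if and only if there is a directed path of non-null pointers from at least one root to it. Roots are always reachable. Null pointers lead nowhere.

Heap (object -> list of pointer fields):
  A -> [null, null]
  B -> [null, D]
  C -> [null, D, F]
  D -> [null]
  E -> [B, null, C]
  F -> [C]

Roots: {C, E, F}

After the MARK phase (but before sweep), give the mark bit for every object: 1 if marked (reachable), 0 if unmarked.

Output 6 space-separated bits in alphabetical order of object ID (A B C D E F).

Answer: 0 1 1 1 1 1

Derivation:
Roots: C E F
Mark C: refs=null D F, marked=C
Mark E: refs=B null C, marked=C E
Mark F: refs=C, marked=C E F
Mark D: refs=null, marked=C D E F
Mark B: refs=null D, marked=B C D E F
Unmarked (collected): A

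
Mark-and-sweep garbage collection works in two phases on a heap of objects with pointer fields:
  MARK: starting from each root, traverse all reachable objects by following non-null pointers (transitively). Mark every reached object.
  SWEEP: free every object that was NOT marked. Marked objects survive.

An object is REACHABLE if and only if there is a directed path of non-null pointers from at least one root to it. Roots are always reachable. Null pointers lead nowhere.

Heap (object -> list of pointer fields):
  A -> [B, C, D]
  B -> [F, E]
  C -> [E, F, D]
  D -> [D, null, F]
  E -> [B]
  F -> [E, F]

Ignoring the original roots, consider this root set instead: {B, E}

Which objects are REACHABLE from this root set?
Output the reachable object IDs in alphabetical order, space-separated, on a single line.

Roots: B E
Mark B: refs=F E, marked=B
Mark E: refs=B, marked=B E
Mark F: refs=E F, marked=B E F
Unmarked (collected): A C D

Answer: B E F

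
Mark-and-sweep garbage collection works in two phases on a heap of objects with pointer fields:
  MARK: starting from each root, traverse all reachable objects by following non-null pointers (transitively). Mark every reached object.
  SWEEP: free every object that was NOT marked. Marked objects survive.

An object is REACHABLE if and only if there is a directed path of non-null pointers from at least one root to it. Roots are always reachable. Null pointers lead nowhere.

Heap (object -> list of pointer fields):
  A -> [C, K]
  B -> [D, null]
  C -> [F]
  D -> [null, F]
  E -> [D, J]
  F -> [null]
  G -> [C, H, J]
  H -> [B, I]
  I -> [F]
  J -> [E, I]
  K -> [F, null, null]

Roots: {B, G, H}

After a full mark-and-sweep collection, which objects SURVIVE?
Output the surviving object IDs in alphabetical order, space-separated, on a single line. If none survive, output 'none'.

Answer: B C D E F G H I J

Derivation:
Roots: B G H
Mark B: refs=D null, marked=B
Mark G: refs=C H J, marked=B G
Mark H: refs=B I, marked=B G H
Mark D: refs=null F, marked=B D G H
Mark C: refs=F, marked=B C D G H
Mark J: refs=E I, marked=B C D G H J
Mark I: refs=F, marked=B C D G H I J
Mark F: refs=null, marked=B C D F G H I J
Mark E: refs=D J, marked=B C D E F G H I J
Unmarked (collected): A K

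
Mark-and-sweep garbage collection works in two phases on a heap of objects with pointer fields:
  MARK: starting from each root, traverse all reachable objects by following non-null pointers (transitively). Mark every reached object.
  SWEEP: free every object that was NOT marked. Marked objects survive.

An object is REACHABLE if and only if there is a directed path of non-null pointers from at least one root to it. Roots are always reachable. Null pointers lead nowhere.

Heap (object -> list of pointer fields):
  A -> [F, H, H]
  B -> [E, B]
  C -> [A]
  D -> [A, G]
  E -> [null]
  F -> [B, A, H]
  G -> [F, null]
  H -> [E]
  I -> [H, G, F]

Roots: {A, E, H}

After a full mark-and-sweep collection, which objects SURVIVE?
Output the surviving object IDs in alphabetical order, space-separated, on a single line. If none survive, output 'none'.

Answer: A B E F H

Derivation:
Roots: A E H
Mark A: refs=F H H, marked=A
Mark E: refs=null, marked=A E
Mark H: refs=E, marked=A E H
Mark F: refs=B A H, marked=A E F H
Mark B: refs=E B, marked=A B E F H
Unmarked (collected): C D G I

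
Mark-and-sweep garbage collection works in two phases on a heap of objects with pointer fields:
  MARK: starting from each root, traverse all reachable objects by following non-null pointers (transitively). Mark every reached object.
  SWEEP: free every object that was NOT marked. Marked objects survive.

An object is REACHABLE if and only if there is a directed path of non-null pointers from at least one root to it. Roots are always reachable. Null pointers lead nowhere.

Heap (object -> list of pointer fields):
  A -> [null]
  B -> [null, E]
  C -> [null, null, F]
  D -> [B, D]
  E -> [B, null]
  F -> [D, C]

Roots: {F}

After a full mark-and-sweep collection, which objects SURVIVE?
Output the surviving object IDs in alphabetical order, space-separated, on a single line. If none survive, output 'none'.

Roots: F
Mark F: refs=D C, marked=F
Mark D: refs=B D, marked=D F
Mark C: refs=null null F, marked=C D F
Mark B: refs=null E, marked=B C D F
Mark E: refs=B null, marked=B C D E F
Unmarked (collected): A

Answer: B C D E F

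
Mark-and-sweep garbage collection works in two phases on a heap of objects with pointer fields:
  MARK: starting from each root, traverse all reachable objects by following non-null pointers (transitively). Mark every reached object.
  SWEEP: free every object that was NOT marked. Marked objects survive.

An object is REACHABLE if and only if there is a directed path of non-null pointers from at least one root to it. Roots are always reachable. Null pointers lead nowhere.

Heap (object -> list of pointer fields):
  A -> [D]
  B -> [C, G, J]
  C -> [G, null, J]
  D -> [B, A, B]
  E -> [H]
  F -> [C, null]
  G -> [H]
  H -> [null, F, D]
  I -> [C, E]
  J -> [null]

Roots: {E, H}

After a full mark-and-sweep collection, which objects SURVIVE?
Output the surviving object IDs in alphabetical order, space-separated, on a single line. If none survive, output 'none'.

Roots: E H
Mark E: refs=H, marked=E
Mark H: refs=null F D, marked=E H
Mark F: refs=C null, marked=E F H
Mark D: refs=B A B, marked=D E F H
Mark C: refs=G null J, marked=C D E F H
Mark B: refs=C G J, marked=B C D E F H
Mark A: refs=D, marked=A B C D E F H
Mark G: refs=H, marked=A B C D E F G H
Mark J: refs=null, marked=A B C D E F G H J
Unmarked (collected): I

Answer: A B C D E F G H J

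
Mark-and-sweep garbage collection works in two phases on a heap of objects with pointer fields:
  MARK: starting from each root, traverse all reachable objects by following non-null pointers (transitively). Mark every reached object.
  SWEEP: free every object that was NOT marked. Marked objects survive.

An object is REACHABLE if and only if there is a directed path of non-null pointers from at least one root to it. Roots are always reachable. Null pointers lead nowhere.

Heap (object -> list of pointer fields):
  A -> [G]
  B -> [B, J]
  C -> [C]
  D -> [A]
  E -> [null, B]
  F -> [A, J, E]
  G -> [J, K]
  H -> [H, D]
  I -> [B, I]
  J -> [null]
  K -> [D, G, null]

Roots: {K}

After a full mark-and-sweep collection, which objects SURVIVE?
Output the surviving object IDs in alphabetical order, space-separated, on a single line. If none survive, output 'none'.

Answer: A D G J K

Derivation:
Roots: K
Mark K: refs=D G null, marked=K
Mark D: refs=A, marked=D K
Mark G: refs=J K, marked=D G K
Mark A: refs=G, marked=A D G K
Mark J: refs=null, marked=A D G J K
Unmarked (collected): B C E F H I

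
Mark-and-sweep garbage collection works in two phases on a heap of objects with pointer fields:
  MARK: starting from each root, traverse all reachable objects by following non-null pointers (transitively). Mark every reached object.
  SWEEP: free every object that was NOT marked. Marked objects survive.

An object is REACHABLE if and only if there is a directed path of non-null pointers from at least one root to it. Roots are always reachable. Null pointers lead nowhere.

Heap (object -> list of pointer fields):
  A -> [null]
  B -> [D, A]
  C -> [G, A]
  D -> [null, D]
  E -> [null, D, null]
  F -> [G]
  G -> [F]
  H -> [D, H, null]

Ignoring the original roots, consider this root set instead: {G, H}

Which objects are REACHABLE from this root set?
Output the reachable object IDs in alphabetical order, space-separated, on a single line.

Answer: D F G H

Derivation:
Roots: G H
Mark G: refs=F, marked=G
Mark H: refs=D H null, marked=G H
Mark F: refs=G, marked=F G H
Mark D: refs=null D, marked=D F G H
Unmarked (collected): A B C E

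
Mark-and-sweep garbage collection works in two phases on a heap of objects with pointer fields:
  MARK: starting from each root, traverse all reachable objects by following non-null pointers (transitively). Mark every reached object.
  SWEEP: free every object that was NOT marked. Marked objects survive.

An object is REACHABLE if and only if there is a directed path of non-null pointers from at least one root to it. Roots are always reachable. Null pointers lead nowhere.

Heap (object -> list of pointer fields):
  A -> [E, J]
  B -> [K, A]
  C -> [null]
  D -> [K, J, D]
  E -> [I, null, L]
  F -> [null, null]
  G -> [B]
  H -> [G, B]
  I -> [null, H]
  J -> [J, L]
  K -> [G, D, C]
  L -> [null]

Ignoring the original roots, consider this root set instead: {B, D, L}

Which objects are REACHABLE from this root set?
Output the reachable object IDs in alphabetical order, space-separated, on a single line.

Roots: B D L
Mark B: refs=K A, marked=B
Mark D: refs=K J D, marked=B D
Mark L: refs=null, marked=B D L
Mark K: refs=G D C, marked=B D K L
Mark A: refs=E J, marked=A B D K L
Mark J: refs=J L, marked=A B D J K L
Mark G: refs=B, marked=A B D G J K L
Mark C: refs=null, marked=A B C D G J K L
Mark E: refs=I null L, marked=A B C D E G J K L
Mark I: refs=null H, marked=A B C D E G I J K L
Mark H: refs=G B, marked=A B C D E G H I J K L
Unmarked (collected): F

Answer: A B C D E G H I J K L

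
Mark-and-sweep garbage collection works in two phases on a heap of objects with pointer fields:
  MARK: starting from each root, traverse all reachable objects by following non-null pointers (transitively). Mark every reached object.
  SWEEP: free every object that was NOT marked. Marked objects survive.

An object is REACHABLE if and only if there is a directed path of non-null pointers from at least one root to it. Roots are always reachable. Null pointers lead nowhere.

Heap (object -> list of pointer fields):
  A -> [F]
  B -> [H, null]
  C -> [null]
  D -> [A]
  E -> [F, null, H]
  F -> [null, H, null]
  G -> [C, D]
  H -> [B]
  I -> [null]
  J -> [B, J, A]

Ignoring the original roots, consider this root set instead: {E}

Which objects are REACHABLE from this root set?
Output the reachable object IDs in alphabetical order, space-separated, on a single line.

Roots: E
Mark E: refs=F null H, marked=E
Mark F: refs=null H null, marked=E F
Mark H: refs=B, marked=E F H
Mark B: refs=H null, marked=B E F H
Unmarked (collected): A C D G I J

Answer: B E F H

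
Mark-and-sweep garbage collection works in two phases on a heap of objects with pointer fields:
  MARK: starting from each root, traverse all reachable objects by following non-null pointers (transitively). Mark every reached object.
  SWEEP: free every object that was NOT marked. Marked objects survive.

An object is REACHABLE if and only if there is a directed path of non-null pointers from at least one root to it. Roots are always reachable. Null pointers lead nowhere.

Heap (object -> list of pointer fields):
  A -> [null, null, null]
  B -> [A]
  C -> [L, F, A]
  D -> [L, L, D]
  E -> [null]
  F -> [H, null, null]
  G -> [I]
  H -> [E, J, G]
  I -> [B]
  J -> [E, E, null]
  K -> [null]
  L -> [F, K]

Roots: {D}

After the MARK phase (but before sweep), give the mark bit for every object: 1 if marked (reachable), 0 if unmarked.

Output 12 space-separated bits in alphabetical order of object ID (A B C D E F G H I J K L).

Roots: D
Mark D: refs=L L D, marked=D
Mark L: refs=F K, marked=D L
Mark F: refs=H null null, marked=D F L
Mark K: refs=null, marked=D F K L
Mark H: refs=E J G, marked=D F H K L
Mark E: refs=null, marked=D E F H K L
Mark J: refs=E E null, marked=D E F H J K L
Mark G: refs=I, marked=D E F G H J K L
Mark I: refs=B, marked=D E F G H I J K L
Mark B: refs=A, marked=B D E F G H I J K L
Mark A: refs=null null null, marked=A B D E F G H I J K L
Unmarked (collected): C

Answer: 1 1 0 1 1 1 1 1 1 1 1 1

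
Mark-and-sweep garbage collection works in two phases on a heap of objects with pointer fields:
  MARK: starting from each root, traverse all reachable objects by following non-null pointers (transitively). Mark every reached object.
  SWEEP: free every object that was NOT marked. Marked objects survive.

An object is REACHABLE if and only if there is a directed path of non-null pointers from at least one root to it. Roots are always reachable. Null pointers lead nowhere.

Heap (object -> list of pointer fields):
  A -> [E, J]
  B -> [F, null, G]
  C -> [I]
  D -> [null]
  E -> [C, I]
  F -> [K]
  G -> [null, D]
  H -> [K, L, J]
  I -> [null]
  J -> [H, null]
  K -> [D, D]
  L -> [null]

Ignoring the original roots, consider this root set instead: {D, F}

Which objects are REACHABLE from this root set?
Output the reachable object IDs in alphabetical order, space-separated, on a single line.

Roots: D F
Mark D: refs=null, marked=D
Mark F: refs=K, marked=D F
Mark K: refs=D D, marked=D F K
Unmarked (collected): A B C E G H I J L

Answer: D F K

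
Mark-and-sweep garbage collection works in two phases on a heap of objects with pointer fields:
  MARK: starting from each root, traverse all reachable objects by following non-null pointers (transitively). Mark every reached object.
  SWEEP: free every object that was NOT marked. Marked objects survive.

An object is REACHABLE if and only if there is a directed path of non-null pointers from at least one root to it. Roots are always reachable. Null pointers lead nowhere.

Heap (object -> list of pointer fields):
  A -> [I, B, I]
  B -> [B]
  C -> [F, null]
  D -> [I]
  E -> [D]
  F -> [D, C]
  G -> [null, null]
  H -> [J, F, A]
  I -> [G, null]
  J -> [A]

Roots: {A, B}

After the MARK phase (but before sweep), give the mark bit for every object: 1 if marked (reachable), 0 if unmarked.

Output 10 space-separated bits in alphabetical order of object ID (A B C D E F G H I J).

Answer: 1 1 0 0 0 0 1 0 1 0

Derivation:
Roots: A B
Mark A: refs=I B I, marked=A
Mark B: refs=B, marked=A B
Mark I: refs=G null, marked=A B I
Mark G: refs=null null, marked=A B G I
Unmarked (collected): C D E F H J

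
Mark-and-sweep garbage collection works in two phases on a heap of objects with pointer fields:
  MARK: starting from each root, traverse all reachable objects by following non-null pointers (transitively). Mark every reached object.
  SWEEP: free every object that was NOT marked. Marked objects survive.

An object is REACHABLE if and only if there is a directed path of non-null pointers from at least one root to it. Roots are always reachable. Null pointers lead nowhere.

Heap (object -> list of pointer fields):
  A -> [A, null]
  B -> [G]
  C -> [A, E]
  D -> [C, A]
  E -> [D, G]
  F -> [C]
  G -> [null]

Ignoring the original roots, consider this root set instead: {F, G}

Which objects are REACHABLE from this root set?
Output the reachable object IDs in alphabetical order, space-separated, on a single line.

Roots: F G
Mark F: refs=C, marked=F
Mark G: refs=null, marked=F G
Mark C: refs=A E, marked=C F G
Mark A: refs=A null, marked=A C F G
Mark E: refs=D G, marked=A C E F G
Mark D: refs=C A, marked=A C D E F G
Unmarked (collected): B

Answer: A C D E F G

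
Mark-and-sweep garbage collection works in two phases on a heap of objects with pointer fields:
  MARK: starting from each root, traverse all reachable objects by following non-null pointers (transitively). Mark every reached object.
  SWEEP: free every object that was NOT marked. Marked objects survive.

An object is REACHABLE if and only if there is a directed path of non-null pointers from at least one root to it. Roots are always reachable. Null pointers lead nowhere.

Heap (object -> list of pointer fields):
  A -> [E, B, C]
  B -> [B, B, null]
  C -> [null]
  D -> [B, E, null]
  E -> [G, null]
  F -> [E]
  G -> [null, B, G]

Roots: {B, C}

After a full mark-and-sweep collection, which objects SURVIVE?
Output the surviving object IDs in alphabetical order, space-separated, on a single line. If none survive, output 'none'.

Answer: B C

Derivation:
Roots: B C
Mark B: refs=B B null, marked=B
Mark C: refs=null, marked=B C
Unmarked (collected): A D E F G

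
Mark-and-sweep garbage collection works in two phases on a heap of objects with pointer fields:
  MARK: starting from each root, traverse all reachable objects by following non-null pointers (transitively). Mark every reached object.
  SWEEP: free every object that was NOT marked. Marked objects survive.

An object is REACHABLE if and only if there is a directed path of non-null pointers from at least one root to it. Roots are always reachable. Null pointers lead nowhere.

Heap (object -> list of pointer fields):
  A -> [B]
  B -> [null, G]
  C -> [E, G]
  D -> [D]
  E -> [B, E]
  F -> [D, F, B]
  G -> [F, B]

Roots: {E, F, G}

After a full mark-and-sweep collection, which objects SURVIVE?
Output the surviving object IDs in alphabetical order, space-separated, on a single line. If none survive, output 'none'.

Roots: E F G
Mark E: refs=B E, marked=E
Mark F: refs=D F B, marked=E F
Mark G: refs=F B, marked=E F G
Mark B: refs=null G, marked=B E F G
Mark D: refs=D, marked=B D E F G
Unmarked (collected): A C

Answer: B D E F G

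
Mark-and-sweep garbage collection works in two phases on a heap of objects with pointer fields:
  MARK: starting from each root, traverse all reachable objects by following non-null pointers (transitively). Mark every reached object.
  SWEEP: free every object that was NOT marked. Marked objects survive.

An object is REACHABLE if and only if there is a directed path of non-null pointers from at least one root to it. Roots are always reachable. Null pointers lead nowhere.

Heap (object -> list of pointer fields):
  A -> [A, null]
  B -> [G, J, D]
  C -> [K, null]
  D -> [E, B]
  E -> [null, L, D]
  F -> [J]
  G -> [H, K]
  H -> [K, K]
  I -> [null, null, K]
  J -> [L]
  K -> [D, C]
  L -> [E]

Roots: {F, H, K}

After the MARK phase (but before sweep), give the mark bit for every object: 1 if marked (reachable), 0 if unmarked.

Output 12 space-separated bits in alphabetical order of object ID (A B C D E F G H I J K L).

Answer: 0 1 1 1 1 1 1 1 0 1 1 1

Derivation:
Roots: F H K
Mark F: refs=J, marked=F
Mark H: refs=K K, marked=F H
Mark K: refs=D C, marked=F H K
Mark J: refs=L, marked=F H J K
Mark D: refs=E B, marked=D F H J K
Mark C: refs=K null, marked=C D F H J K
Mark L: refs=E, marked=C D F H J K L
Mark E: refs=null L D, marked=C D E F H J K L
Mark B: refs=G J D, marked=B C D E F H J K L
Mark G: refs=H K, marked=B C D E F G H J K L
Unmarked (collected): A I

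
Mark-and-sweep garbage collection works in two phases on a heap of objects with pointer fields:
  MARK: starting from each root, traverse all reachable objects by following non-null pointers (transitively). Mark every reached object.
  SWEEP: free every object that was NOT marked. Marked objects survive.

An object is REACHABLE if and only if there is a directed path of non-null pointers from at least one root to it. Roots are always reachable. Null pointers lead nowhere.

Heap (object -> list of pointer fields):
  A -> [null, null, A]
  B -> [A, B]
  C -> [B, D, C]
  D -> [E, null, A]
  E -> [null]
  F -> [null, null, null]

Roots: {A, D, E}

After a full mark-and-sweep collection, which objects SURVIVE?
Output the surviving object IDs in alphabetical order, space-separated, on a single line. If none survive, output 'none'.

Answer: A D E

Derivation:
Roots: A D E
Mark A: refs=null null A, marked=A
Mark D: refs=E null A, marked=A D
Mark E: refs=null, marked=A D E
Unmarked (collected): B C F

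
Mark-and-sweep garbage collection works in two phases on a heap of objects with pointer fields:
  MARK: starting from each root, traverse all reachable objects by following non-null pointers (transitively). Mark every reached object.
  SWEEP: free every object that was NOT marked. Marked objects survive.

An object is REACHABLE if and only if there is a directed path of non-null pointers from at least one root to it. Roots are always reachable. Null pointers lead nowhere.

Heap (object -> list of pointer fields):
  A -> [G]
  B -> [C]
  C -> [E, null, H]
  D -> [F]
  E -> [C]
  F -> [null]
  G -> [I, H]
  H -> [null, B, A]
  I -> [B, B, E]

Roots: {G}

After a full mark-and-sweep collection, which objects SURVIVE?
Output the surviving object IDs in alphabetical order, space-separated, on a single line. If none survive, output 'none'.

Roots: G
Mark G: refs=I H, marked=G
Mark I: refs=B B E, marked=G I
Mark H: refs=null B A, marked=G H I
Mark B: refs=C, marked=B G H I
Mark E: refs=C, marked=B E G H I
Mark A: refs=G, marked=A B E G H I
Mark C: refs=E null H, marked=A B C E G H I
Unmarked (collected): D F

Answer: A B C E G H I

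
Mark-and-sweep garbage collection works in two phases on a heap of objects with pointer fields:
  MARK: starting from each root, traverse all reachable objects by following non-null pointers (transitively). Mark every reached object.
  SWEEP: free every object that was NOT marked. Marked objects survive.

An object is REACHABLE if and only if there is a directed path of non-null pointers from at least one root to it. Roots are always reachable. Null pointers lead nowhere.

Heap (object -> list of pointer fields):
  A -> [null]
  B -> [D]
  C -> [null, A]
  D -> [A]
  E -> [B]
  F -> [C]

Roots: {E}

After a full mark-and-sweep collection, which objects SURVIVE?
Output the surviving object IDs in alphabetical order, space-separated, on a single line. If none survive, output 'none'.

Answer: A B D E

Derivation:
Roots: E
Mark E: refs=B, marked=E
Mark B: refs=D, marked=B E
Mark D: refs=A, marked=B D E
Mark A: refs=null, marked=A B D E
Unmarked (collected): C F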